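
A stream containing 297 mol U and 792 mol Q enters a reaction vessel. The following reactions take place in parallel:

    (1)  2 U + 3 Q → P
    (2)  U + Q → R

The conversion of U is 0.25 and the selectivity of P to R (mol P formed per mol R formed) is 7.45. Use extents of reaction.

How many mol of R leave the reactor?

4.67 mol

Conversion of U: U consumed = 0.25 × 297 = 74.25 mol = 2ξ₁ + 1ξ₂.
Selectivity: 1ξ₁ / (1ξ₂) = 7.45 → ξ₁ = 7.45 ξ₂.
Substitute: (2·7.45 + 1) ξ₂ = 74.25 → ξ₂ = 4.67 mol, ξ₁ = 34.79 mol.
Outlet amounts (n = n₀ + Σ ν·ξ):
  U: 297 − 2(34.79) − 1(4.67) = 222.8
  Q: 792 − 3(34.79) − 1(4.67) = 683
  P: 0 + 1(34.79) = 34.79
  R: 0 + 1(4.67) = 4.67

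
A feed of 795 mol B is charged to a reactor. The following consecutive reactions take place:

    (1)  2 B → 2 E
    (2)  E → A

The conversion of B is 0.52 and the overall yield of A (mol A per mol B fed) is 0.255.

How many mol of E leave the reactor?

Conversion of B: B consumed = 2ξ₁ = 0.52 × 795 → ξ₁ = 206.7 mol.
Yield of A: 1ξ₂ / 795 = 0.255 → ξ₂ = 202.7 mol.
Outlet amounts (n = n₀ + Σ ν·ξ):
  B: 795 − 2(206.7) = 381.6
  E: 0 + 2(206.7) − 1(202.7) = 210.7
  A: 0 + 1(202.7) = 202.7

211 mol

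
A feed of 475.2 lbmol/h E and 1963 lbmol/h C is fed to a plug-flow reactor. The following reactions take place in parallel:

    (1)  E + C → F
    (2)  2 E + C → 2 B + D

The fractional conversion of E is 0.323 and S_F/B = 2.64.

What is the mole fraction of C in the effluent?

0.787

Conversion of E: E consumed = 0.323 × 475.2 = 153.5 lbmol/h = 1ξ₁ + 2ξ₂.
Selectivity: 1ξ₁ / (2ξ₂) = 2.64 → ξ₁ = 5.28 ξ₂.
Substitute: (1·5.28 + 2) ξ₂ = 153.5 → ξ₂ = 21.08 lbmol/h, ξ₁ = 111.3 lbmol/h.
Outlet amounts (n = n₀ + Σ ν·ξ):
  E: 475.2 − 1(111.3) − 2(21.08) = 321.7
  C: 1963 − 1(111.3) − 1(21.08) = 1831
  F: 0 + 1(111.3) = 111.3
  B: 0 + 2(21.08) = 42.17
  D: 0 + 1(21.08) = 21.08
Total out = 2327 lbmol/h; y_C = 1831 / 2327 = 0.7867.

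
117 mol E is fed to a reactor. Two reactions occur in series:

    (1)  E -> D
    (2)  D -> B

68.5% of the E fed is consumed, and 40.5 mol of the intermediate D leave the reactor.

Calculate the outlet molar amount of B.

Conversion of E: E consumed = 1ξ₁ = 0.685 × 117 → ξ₁ = 80.15 mol.
D balance: n_D = 0 + 1ξ₁ − 1ξ₂ = 40.5 → ξ₂ = (1·80.15 − 40.5)/1 = 39.65 mol.
Outlet amounts (n = n₀ + Σ ν·ξ):
  E: 117 − 1(80.15) = 36.85
  D: 0 + 1(80.15) − 1(39.65) = 40.5
  B: 0 + 1(39.65) = 39.65

39.6 mol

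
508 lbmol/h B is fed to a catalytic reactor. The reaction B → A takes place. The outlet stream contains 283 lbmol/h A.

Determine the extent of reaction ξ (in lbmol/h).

ξ = 283 lbmol/h

For A: n = n₀ + 1ξ → 283 = 0 + 1ξ, giving ξ = 283 lbmol/h.
Outlet amounts (n = n₀ + ν ξ):
  B: 508 − 1(283) = 225
  A: 0 + 1(283) = 283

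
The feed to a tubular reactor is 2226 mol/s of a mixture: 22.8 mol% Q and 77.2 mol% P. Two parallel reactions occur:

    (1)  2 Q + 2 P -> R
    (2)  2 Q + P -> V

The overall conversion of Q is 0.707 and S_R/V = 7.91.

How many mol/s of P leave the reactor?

Conversion of Q: Q consumed = 0.707 × 507.5 = 358.8 mol/s = 2ξ₁ + 2ξ₂.
Selectivity: 1ξ₁ / (1ξ₂) = 7.91 → ξ₁ = 7.91 ξ₂.
Substitute: (2·7.91 + 2) ξ₂ = 358.8 → ξ₂ = 20.14 mol/s, ξ₁ = 159.3 mol/s.
Outlet amounts (n = n₀ + Σ ν·ξ):
  Q: 507.5 − 2(159.3) − 2(20.14) = 148.7
  P: 1718 − 2(159.3) − 1(20.14) = 1380
  R: 0 + 1(159.3) = 159.3
  V: 0 + 1(20.14) = 20.14

1380 mol/s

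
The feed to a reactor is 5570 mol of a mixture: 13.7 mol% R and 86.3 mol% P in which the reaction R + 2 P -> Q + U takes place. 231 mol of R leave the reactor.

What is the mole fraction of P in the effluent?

0.743

For R: n = n₀ − 1ξ → 231 = 763.1 − 1ξ, giving ξ = 532.1 mol.
Outlet amounts (n = n₀ + ν ξ):
  R: 763.1 − 1(532.1) = 231
  P: 4807 − 2(532.1) = 3743
  Q: 0 + 1(532.1) = 532.1
  U: 0 + 1(532.1) = 532.1
Total out = 5038 mol; y_P = 3743 / 5038 = 0.7429.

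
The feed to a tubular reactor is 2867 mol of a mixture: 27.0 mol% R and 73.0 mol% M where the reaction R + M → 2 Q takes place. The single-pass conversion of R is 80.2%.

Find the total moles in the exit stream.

2870 mol

R reacted = 0.802 × 774.1 = 620.8 mol; ν_R = −1, so ξ = 620.8/1 = 620.8 mol.
Outlet amounts (n = n₀ + ν ξ):
  R: 774.1 − 1(620.8) = 153.3
  M: 2093 − 1(620.8) = 1472
  Q: 0 + 2(620.8) = 1242
Total out = 153.3 + 1472 + 1242 = 2867 mol.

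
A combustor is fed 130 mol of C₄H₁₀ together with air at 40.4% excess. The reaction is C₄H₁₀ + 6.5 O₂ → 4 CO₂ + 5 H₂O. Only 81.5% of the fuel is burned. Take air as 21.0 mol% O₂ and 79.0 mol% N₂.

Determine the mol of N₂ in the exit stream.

4460 mol

Stoichiometric O₂ = 6.5 × 130 = 845 mol; O₂ fed = 845 × 1.404 = 1186 mol.
N₂ fed = 1186 × 79/21 = 4463 mol.
Fuel reacted = 0.815 × 130 → ξ = 105.9 mol.
Outlet (n = n₀ + ν ξ):
  C₄H₁₀: 130 − 1(105.9) = 24.05
  O₂: 1186 − 6.5(105.9) = 497.7
  N₂: 4463 (inert)
  CO₂: 0 + 4(105.9) = 423.8
  H₂O: 0 + 5(105.9) = 529.8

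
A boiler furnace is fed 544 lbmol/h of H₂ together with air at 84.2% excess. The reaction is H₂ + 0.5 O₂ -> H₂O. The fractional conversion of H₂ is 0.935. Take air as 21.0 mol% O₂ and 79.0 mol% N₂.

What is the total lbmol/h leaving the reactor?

Stoichiometric O₂ = 0.5 × 544 = 272 lbmol/h; O₂ fed = 272 × 1.842 = 501 lbmol/h.
N₂ fed = 501 × 79/21 = 1885 lbmol/h.
Fuel reacted = 0.935 × 544 → ξ = 508.6 lbmol/h.
Outlet (n = n₀ + ν ξ):
  H₂: 544 − 1(508.6) = 35.36
  O₂: 501 − 0.5(508.6) = 246.7
  N₂: 1885 (inert)
  H₂O: 0 + 1(508.6) = 508.6
Total out = 35.36 + 246.7 + 1885 + 508.6 = 2676 lbmol/h.

2680 lbmol/h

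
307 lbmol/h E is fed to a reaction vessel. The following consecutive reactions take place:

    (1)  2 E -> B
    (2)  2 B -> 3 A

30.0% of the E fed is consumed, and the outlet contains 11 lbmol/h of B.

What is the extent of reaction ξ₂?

Conversion of E: E consumed = 2ξ₁ = 0.3 × 307 → ξ₁ = 46.05 lbmol/h.
B balance: n_B = 0 + 1ξ₁ − 2ξ₂ = 11 → ξ₂ = (1·46.05 − 11)/2 = 17.52 lbmol/h.
Outlet amounts (n = n₀ + Σ ν·ξ):
  E: 307 − 2(46.05) = 214.9
  B: 0 + 1(46.05) − 2(17.52) = 11
  A: 0 + 3(17.52) = 52.57

ξ₂ = 17.5 lbmol/h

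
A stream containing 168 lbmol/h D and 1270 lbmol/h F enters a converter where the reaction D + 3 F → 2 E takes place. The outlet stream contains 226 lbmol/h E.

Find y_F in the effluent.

For E: n = n₀ + 2ξ → 226 = 0 + 2ξ, giving ξ = 113 lbmol/h.
Outlet amounts (n = n₀ + ν ξ):
  D: 168 − 1(113) = 55
  F: 1270 − 3(113) = 931
  E: 0 + 2(113) = 226
Total out = 1212 lbmol/h; y_F = 931 / 1212 = 0.7682.

0.768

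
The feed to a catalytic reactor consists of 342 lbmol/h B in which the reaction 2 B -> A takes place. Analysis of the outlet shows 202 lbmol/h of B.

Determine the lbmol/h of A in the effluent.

70 lbmol/h

For B: n = n₀ − 2ξ → 202 = 342 − 2ξ, giving ξ = 70 lbmol/h.
Outlet amounts (n = n₀ + ν ξ):
  B: 342 − 2(70) = 202
  A: 0 + 1(70) = 70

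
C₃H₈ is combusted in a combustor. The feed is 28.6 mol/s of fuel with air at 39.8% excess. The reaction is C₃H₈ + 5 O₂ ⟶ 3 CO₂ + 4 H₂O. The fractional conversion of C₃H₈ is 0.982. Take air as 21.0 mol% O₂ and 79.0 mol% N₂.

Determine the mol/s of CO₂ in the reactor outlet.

Stoichiometric O₂ = 5 × 28.6 = 143 mol/s; O₂ fed = 143 × 1.398 = 199.9 mol/s.
N₂ fed = 199.9 × 79/21 = 752.1 mol/s.
Fuel reacted = 0.982 × 28.6 → ξ = 28.09 mol/s.
Outlet (n = n₀ + ν ξ):
  C₃H₈: 28.6 − 1(28.09) = 0.5148
  O₂: 199.9 − 5(28.09) = 59.49
  N₂: 752.1 (inert)
  CO₂: 0 + 3(28.09) = 84.26
  H₂O: 0 + 4(28.09) = 112.3

84.3 mol/s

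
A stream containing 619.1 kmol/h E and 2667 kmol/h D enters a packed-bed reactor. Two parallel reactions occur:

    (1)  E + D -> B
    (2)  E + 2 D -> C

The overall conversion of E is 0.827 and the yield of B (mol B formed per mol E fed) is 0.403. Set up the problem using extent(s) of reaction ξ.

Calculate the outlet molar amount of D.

Yield of B: 1ξ₁ / 619.1 = 0.403 → ξ₁ = 249.5 kmol/h.
Conversion of E: 1ξ₁ + 1ξ₂ = 0.827 × 619.1 = 512 → ξ₂ = 262.5 kmol/h.
Outlet amounts (n = n₀ + Σ ν·ξ):
  E: 619.1 − 1(249.5) − 1(262.5) = 107.1
  D: 2667 − 1(249.5) − 2(262.5) = 1893
  B: 0 + 1(249.5) = 249.5
  C: 0 + 1(262.5) = 262.5

1890 kmol/h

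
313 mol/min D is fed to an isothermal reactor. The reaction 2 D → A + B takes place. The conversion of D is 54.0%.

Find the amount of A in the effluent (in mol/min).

84.5 mol/min

D reacted = 0.54 × 313 = 169 mol/min; ν_D = −2, so ξ = 169/2 = 84.51 mol/min.
Outlet amounts (n = n₀ + ν ξ):
  D: 313 − 2(84.51) = 144
  A: 0 + 1(84.51) = 84.51
  B: 0 + 1(84.51) = 84.51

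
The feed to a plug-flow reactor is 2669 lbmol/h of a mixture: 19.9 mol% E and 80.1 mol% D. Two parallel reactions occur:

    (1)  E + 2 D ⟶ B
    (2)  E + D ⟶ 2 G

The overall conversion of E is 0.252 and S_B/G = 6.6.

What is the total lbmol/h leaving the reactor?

Conversion of E: E consumed = 0.252 × 531.1 = 133.8 lbmol/h = 1ξ₁ + 1ξ₂.
Selectivity: 1ξ₁ / (2ξ₂) = 6.6 → ξ₁ = 13.2 ξ₂.
Substitute: (1·13.2 + 1) ξ₂ = 133.8 → ξ₂ = 9.426 lbmol/h, ξ₁ = 124.4 lbmol/h.
Outlet amounts (n = n₀ + Σ ν·ξ):
  E: 531.1 − 1(124.4) − 1(9.426) = 397.3
  D: 2138 − 2(124.4) − 1(9.426) = 1880
  B: 0 + 1(124.4) = 124.4
  G: 0 + 2(9.426) = 18.85
Total out = 397.3 + 1880 + 124.4 + 18.85 = 2420 lbmol/h.

2420 lbmol/h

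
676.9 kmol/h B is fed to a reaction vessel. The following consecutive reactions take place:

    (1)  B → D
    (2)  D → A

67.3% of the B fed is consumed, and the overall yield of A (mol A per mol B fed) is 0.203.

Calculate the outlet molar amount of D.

Conversion of B: B consumed = 1ξ₁ = 0.673 × 676.9 → ξ₁ = 455.6 kmol/h.
Yield of A: 1ξ₂ / 676.9 = 0.203 → ξ₂ = 137.4 kmol/h.
Outlet amounts (n = n₀ + Σ ν·ξ):
  B: 676.9 − 1(455.6) = 221.3
  D: 0 + 1(455.6) − 1(137.4) = 318.1
  A: 0 + 1(137.4) = 137.4

318 kmol/h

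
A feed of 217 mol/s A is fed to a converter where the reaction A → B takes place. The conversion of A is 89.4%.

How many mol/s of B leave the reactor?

194 mol/s

A reacted = 0.894 × 217 = 194 mol/s; ν_A = −1, so ξ = 194/1 = 194 mol/s.
Outlet amounts (n = n₀ + ν ξ):
  A: 217 − 1(194) = 23
  B: 0 + 1(194) = 194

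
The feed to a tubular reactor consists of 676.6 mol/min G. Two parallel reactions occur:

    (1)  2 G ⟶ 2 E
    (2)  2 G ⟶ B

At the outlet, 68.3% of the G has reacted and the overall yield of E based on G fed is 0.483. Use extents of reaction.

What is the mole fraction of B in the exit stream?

0.111

Yield of E: 2ξ₁ / 676.6 = 0.483 → ξ₁ = 163.4 mol/min.
Conversion of G: 2ξ₁ + 2ξ₂ = 0.683 × 676.6 = 462.1 → ξ₂ = 67.66 mol/min.
Outlet amounts (n = n₀ + Σ ν·ξ):
  G: 676.6 − 2(163.4) − 2(67.66) = 214.5
  E: 0 + 2(163.4) = 326.8
  B: 0 + 1(67.66) = 67.66
Total out = 608.9 mol/min; y_B = 67.66 / 608.9 = 0.1111.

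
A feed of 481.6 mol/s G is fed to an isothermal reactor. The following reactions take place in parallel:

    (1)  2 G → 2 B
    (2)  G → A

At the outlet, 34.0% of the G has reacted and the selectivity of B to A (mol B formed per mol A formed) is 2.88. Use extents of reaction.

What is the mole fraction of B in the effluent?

0.252

Conversion of G: G consumed = 0.34 × 481.6 = 163.7 mol/s = 2ξ₁ + 1ξ₂.
Selectivity: 2ξ₁ / (1ξ₂) = 2.88 → ξ₁ = 1.44 ξ₂.
Substitute: (2·1.44 + 1) ξ₂ = 163.7 → ξ₂ = 42.2 mol/s, ξ₁ = 60.77 mol/s.
Outlet amounts (n = n₀ + Σ ν·ξ):
  G: 481.6 − 2(60.77) − 1(42.2) = 317.9
  B: 0 + 2(60.77) = 121.5
  A: 0 + 1(42.2) = 42.2
Total out = 481.6 mol/s; y_B = 121.5 / 481.6 = 0.2524.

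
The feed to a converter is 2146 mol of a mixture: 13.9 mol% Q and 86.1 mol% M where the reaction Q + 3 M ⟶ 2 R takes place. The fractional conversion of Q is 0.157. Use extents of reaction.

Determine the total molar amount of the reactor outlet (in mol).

2050 mol

Q reacted = 0.157 × 298.3 = 46.83 mol; ν_Q = −1, so ξ = 46.83/1 = 46.83 mol.
Outlet amounts (n = n₀ + ν ξ):
  Q: 298.3 − 1(46.83) = 251.5
  M: 1848 − 3(46.83) = 1707
  R: 0 + 2(46.83) = 93.66
Total out = 251.5 + 1707 + 93.66 = 2052 mol.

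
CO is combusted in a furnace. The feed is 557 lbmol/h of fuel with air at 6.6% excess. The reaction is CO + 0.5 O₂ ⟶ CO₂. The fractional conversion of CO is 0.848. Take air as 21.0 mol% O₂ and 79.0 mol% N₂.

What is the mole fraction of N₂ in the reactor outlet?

Stoichiometric O₂ = 0.5 × 557 = 278.5 lbmol/h; O₂ fed = 278.5 × 1.066 = 296.9 lbmol/h.
N₂ fed = 296.9 × 79/21 = 1117 lbmol/h.
Fuel reacted = 0.848 × 557 → ξ = 472.3 lbmol/h.
Outlet (n = n₀ + ν ξ):
  CO: 557 − 1(472.3) = 84.66
  O₂: 296.9 − 0.5(472.3) = 60.71
  N₂: 1117 (inert)
  CO₂: 0 + 1(472.3) = 472.3
Total out = 1735 lbmol/h; y_N₂ = 1117 / 1735 = 0.6439.

0.644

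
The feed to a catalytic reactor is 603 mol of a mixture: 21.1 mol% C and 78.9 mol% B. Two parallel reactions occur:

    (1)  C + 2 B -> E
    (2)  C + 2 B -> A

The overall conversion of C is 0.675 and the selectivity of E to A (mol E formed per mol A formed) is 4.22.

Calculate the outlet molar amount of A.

Conversion of C: C consumed = 0.675 × 127.2 = 85.88 mol = 1ξ₁ + 1ξ₂.
Selectivity: 1ξ₁ / (1ξ₂) = 4.22 → ξ₁ = 4.22 ξ₂.
Substitute: (1·4.22 + 1) ξ₂ = 85.88 → ξ₂ = 16.45 mol, ξ₁ = 69.43 mol.
Outlet amounts (n = n₀ + Σ ν·ξ):
  C: 127.2 − 1(69.43) − 1(16.45) = 41.35
  B: 475.8 − 2(69.43) − 2(16.45) = 304
  E: 0 + 1(69.43) = 69.43
  A: 0 + 1(16.45) = 16.45

16.5 mol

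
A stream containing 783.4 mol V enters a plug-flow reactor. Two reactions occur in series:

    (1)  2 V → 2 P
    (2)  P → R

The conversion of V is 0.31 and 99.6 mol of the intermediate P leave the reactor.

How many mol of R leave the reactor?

Conversion of V: V consumed = 2ξ₁ = 0.31 × 783.4 → ξ₁ = 121.4 mol.
P balance: n_P = 0 + 2ξ₁ − 1ξ₂ = 99.6 → ξ₂ = (2·121.4 − 99.6)/1 = 143.3 mol.
Outlet amounts (n = n₀ + Σ ν·ξ):
  V: 783.4 − 2(121.4) = 540.5
  P: 0 + 2(121.4) − 1(143.3) = 99.6
  R: 0 + 1(143.3) = 143.3

143 mol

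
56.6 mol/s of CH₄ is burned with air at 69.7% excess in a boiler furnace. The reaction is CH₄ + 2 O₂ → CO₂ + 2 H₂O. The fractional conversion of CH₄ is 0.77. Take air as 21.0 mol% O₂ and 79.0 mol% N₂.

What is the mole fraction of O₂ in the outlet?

0.108

Stoichiometric O₂ = 2 × 56.6 = 113.2 mol/s; O₂ fed = 113.2 × 1.697 = 192.1 mol/s.
N₂ fed = 192.1 × 79/21 = 722.7 mol/s.
Fuel reacted = 0.77 × 56.6 → ξ = 43.58 mol/s.
Outlet (n = n₀ + ν ξ):
  CH₄: 56.6 − 1(43.58) = 13.02
  O₂: 192.1 − 2(43.58) = 104.9
  N₂: 722.7 (inert)
  CO₂: 0 + 1(43.58) = 43.58
  H₂O: 0 + 2(43.58) = 87.16
Total out = 971.4 mol/s; y_O₂ = 104.9 / 971.4 = 0.108.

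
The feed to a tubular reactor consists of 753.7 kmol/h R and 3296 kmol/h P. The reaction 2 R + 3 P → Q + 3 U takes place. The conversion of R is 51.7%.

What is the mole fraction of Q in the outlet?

R reacted = 0.517 × 753.7 = 389.7 kmol/h; ν_R = −2, so ξ = 389.7/2 = 194.8 kmol/h.
Outlet amounts (n = n₀ + ν ξ):
  R: 753.7 − 2(194.8) = 364
  P: 3296 − 3(194.8) = 2712
  Q: 0 + 1(194.8) = 194.8
  U: 0 + 3(194.8) = 584.5
Total out = 3855 kmol/h; y_Q = 194.8 / 3855 = 0.05054.

0.0505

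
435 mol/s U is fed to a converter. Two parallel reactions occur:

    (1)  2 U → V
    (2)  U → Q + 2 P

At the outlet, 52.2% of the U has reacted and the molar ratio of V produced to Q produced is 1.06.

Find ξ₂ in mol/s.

Conversion of U: U consumed = 0.522 × 435 = 227.1 mol/s = 2ξ₁ + 1ξ₂.
Selectivity: 1ξ₁ / (1ξ₂) = 1.06 → ξ₁ = 1.06 ξ₂.
Substitute: (2·1.06 + 1) ξ₂ = 227.1 → ξ₂ = 72.78 mol/s, ξ₁ = 77.15 mol/s.
Outlet amounts (n = n₀ + Σ ν·ξ):
  U: 435 − 2(77.15) − 1(72.78) = 207.9
  V: 0 + 1(77.15) = 77.15
  Q: 0 + 1(72.78) = 72.78
  P: 0 + 2(72.78) = 145.6

ξ₂ = 72.8 mol/s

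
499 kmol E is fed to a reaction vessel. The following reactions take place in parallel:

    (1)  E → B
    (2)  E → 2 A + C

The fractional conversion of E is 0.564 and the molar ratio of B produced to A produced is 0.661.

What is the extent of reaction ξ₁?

ξ₁ = 160 kmol

Conversion of E: E consumed = 0.564 × 499 = 281.4 kmol = 1ξ₁ + 1ξ₂.
Selectivity: 1ξ₁ / (2ξ₂) = 0.661 → ξ₁ = 1.322 ξ₂.
Substitute: (1·1.322 + 1) ξ₂ = 281.4 → ξ₂ = 121.2 kmol, ξ₁ = 160.2 kmol.
Outlet amounts (n = n₀ + Σ ν·ξ):
  E: 499 − 1(160.2) − 1(121.2) = 217.6
  B: 0 + 1(160.2) = 160.2
  A: 0 + 2(121.2) = 242.4
  C: 0 + 1(121.2) = 121.2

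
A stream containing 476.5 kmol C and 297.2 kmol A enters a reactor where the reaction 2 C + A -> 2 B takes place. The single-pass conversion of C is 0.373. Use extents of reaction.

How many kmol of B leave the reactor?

C reacted = 0.373 × 476.5 = 177.7 kmol; ν_C = −2, so ξ = 177.7/2 = 88.87 kmol.
Outlet amounts (n = n₀ + ν ξ):
  C: 476.5 − 2(88.87) = 298.8
  A: 297.2 − 1(88.87) = 208.3
  B: 0 + 2(88.87) = 177.7

178 kmol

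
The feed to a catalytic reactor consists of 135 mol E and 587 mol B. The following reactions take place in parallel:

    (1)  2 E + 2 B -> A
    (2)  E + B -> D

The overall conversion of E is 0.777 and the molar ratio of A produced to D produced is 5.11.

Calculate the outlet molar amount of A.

47.8 mol

Conversion of E: E consumed = 0.777 × 135 = 104.9 mol = 2ξ₁ + 1ξ₂.
Selectivity: 1ξ₁ / (1ξ₂) = 5.11 → ξ₁ = 5.11 ξ₂.
Substitute: (2·5.11 + 1) ξ₂ = 104.9 → ξ₂ = 9.349 mol, ξ₁ = 47.77 mol.
Outlet amounts (n = n₀ + Σ ν·ξ):
  E: 135 − 2(47.77) − 1(9.349) = 30.1
  B: 587 − 2(47.77) − 1(9.349) = 482.1
  A: 0 + 1(47.77) = 47.77
  D: 0 + 1(9.349) = 9.349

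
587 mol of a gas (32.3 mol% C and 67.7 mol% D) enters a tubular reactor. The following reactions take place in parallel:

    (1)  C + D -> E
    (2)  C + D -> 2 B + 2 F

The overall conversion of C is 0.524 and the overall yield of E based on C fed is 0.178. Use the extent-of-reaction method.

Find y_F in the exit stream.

0.192

Yield of E: 1ξ₁ / 189.6 = 0.178 → ξ₁ = 33.75 mol.
Conversion of C: 1ξ₁ + 1ξ₂ = 0.524 × 189.6 = 99.35 → ξ₂ = 65.6 mol.
Outlet amounts (n = n₀ + Σ ν·ξ):
  C: 189.6 − 1(33.75) − 1(65.6) = 90.25
  D: 397.4 − 1(33.75) − 1(65.6) = 298
  E: 0 + 1(33.75) = 33.75
  B: 0 + 2(65.6) = 131.2
  F: 0 + 2(65.6) = 131.2
Total out = 684.5 mol; y_F = 131.2 / 684.5 = 0.1917.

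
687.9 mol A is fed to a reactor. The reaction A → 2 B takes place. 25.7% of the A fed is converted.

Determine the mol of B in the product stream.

354 mol

A reacted = 0.257 × 687.9 = 176.8 mol; ν_A = −1, so ξ = 176.8/1 = 176.8 mol.
Outlet amounts (n = n₀ + ν ξ):
  A: 687.9 − 1(176.8) = 511.1
  B: 0 + 2(176.8) = 353.6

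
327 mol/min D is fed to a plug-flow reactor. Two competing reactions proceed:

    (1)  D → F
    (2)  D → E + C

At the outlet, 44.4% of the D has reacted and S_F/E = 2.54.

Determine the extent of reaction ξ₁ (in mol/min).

Conversion of D: D consumed = 0.444 × 327 = 145.2 mol/min = 1ξ₁ + 1ξ₂.
Selectivity: 1ξ₁ / (1ξ₂) = 2.54 → ξ₁ = 2.54 ξ₂.
Substitute: (1·2.54 + 1) ξ₂ = 145.2 → ξ₂ = 41.01 mol/min, ξ₁ = 104.2 mol/min.
Outlet amounts (n = n₀ + Σ ν·ξ):
  D: 327 − 1(104.2) − 1(41.01) = 181.8
  F: 0 + 1(104.2) = 104.2
  E: 0 + 1(41.01) = 41.01
  C: 0 + 1(41.01) = 41.01

ξ₁ = 104 mol/min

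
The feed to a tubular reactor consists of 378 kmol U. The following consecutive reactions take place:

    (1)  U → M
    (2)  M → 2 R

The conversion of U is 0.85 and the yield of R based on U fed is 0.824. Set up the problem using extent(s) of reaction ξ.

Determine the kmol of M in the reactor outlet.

166 kmol

Conversion of U: U consumed = 1ξ₁ = 0.85 × 378 → ξ₁ = 321.3 kmol.
Yield of R: 2ξ₂ / 378 = 0.824 → ξ₂ = 155.7 kmol.
Outlet amounts (n = n₀ + Σ ν·ξ):
  U: 378 − 1(321.3) = 56.7
  M: 0 + 1(321.3) − 1(155.7) = 165.6
  R: 0 + 2(155.7) = 311.5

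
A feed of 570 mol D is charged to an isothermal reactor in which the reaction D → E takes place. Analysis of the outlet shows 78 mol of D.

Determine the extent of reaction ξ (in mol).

For D: n = n₀ − 1ξ → 78 = 570 − 1ξ, giving ξ = 492 mol.
Outlet amounts (n = n₀ + ν ξ):
  D: 570 − 1(492) = 78
  E: 0 + 1(492) = 492

ξ = 492 mol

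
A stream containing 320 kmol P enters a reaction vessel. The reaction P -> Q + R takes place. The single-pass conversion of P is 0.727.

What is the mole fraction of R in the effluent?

P reacted = 0.727 × 320 = 232.6 kmol; ν_P = −1, so ξ = 232.6/1 = 232.6 kmol.
Outlet amounts (n = n₀ + ν ξ):
  P: 320 − 1(232.6) = 87.36
  Q: 0 + 1(232.6) = 232.6
  R: 0 + 1(232.6) = 232.6
Total out = 552.6 kmol; y_R = 232.6 / 552.6 = 0.421.

0.421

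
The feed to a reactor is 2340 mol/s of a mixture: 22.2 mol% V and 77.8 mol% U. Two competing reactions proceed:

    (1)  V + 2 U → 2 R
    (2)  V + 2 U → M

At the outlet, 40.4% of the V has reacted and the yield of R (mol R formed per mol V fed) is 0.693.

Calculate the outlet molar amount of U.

1400 mol/s

Yield of R: 2ξ₁ / 519.5 = 0.693 → ξ₁ = 180 mol/s.
Conversion of V: 1ξ₁ + 1ξ₂ = 0.404 × 519.5 = 209.9 → ξ₂ = 29.87 mol/s.
Outlet amounts (n = n₀ + Σ ν·ξ):
  V: 519.5 − 1(180) − 1(29.87) = 309.6
  U: 1821 − 2(180) − 2(29.87) = 1401
  R: 0 + 2(180) = 360
  M: 0 + 1(29.87) = 29.87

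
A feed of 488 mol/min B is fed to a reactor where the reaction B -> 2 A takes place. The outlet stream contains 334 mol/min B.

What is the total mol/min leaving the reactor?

For B: n = n₀ − 1ξ → 334 = 488 − 1ξ, giving ξ = 154 mol/min.
Outlet amounts (n = n₀ + ν ξ):
  B: 488 − 1(154) = 334
  A: 0 + 2(154) = 308
Total out = 334 + 308 = 642 mol/min.

642 mol/min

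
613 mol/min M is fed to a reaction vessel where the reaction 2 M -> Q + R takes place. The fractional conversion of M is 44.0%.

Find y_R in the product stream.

0.22

M reacted = 0.44 × 613 = 269.7 mol/min; ν_M = −2, so ξ = 269.7/2 = 134.9 mol/min.
Outlet amounts (n = n₀ + ν ξ):
  M: 613 − 2(134.9) = 343.3
  Q: 0 + 1(134.9) = 134.9
  R: 0 + 1(134.9) = 134.9
Total out = 613 mol/min; y_R = 134.9 / 613 = 0.22.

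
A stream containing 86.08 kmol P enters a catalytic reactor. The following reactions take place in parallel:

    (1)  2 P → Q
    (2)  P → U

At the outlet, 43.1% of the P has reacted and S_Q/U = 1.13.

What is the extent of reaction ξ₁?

ξ₁ = 12.9 kmol

Conversion of P: P consumed = 0.431 × 86.08 = 37.1 kmol = 2ξ₁ + 1ξ₂.
Selectivity: 1ξ₁ / (1ξ₂) = 1.13 → ξ₁ = 1.13 ξ₂.
Substitute: (2·1.13 + 1) ξ₂ = 37.1 → ξ₂ = 11.38 kmol, ξ₁ = 12.86 kmol.
Outlet amounts (n = n₀ + Σ ν·ξ):
  P: 86.08 − 2(12.86) − 1(11.38) = 48.98
  Q: 0 + 1(12.86) = 12.86
  U: 0 + 1(11.38) = 11.38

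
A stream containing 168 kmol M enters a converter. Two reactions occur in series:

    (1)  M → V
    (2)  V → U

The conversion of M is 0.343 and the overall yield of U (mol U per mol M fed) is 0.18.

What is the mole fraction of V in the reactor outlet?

0.163

Conversion of M: M consumed = 1ξ₁ = 0.343 × 168 → ξ₁ = 57.62 kmol.
Yield of U: 1ξ₂ / 168 = 0.18 → ξ₂ = 30.24 kmol.
Outlet amounts (n = n₀ + Σ ν·ξ):
  M: 168 − 1(57.62) = 110.4
  V: 0 + 1(57.62) − 1(30.24) = 27.38
  U: 0 + 1(30.24) = 30.24
Total out = 168 kmol; y_V = 27.38 / 168 = 0.163.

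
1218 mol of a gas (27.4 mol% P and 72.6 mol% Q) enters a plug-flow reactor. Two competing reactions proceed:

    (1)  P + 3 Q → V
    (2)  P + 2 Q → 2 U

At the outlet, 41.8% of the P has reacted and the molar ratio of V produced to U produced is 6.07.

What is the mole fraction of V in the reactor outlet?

Conversion of P: P consumed = 0.418 × 333.7 = 139.5 mol = 1ξ₁ + 1ξ₂.
Selectivity: 1ξ₁ / (2ξ₂) = 6.07 → ξ₁ = 12.14 ξ₂.
Substitute: (1·12.14 + 1) ξ₂ = 139.5 → ξ₂ = 10.62 mol, ξ₁ = 128.9 mol.
Outlet amounts (n = n₀ + Σ ν·ξ):
  P: 333.7 − 1(128.9) − 1(10.62) = 194.2
  Q: 884.3 − 3(128.9) − 2(10.62) = 476.4
  V: 0 + 1(128.9) = 128.9
  U: 0 + 2(10.62) = 21.23
Total out = 820.7 mol; y_V = 128.9 / 820.7 = 0.157.

0.157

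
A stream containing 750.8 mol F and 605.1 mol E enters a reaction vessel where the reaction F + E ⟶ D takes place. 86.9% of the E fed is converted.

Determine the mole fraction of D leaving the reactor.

E reacted = 0.869 × 605.1 = 525.8 mol; ν_E = −1, so ξ = 525.8/1 = 525.8 mol.
Outlet amounts (n = n₀ + ν ξ):
  F: 750.8 − 1(525.8) = 225
  E: 605.1 − 1(525.8) = 79.27
  D: 0 + 1(525.8) = 525.8
Total out = 830.1 mol; y_D = 525.8 / 830.1 = 0.6335.

0.633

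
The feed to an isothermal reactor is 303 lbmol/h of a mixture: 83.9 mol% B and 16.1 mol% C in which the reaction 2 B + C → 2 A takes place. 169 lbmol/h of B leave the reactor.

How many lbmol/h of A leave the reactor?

85.2 lbmol/h

For B: n = n₀ − 2ξ → 169 = 254.2 − 2ξ, giving ξ = 42.61 lbmol/h.
Outlet amounts (n = n₀ + ν ξ):
  B: 254.2 − 2(42.61) = 169
  C: 48.78 − 1(42.61) = 6.174
  A: 0 + 2(42.61) = 85.22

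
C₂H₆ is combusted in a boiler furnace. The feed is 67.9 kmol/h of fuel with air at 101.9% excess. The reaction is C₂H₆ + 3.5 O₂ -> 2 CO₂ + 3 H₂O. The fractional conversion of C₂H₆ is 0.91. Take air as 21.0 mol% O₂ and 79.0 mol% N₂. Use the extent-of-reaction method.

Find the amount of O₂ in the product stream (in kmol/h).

Stoichiometric O₂ = 3.5 × 67.9 = 237.7 kmol/h; O₂ fed = 237.7 × 2.019 = 479.8 kmol/h.
N₂ fed = 479.8 × 79/21 = 1805 kmol/h.
Fuel reacted = 0.91 × 67.9 → ξ = 61.79 kmol/h.
Outlet (n = n₀ + ν ξ):
  C₂H₆: 67.9 − 1(61.79) = 6.111
  O₂: 479.8 − 3.5(61.79) = 263.6
  N₂: 1805 (inert)
  CO₂: 0 + 2(61.79) = 123.6
  H₂O: 0 + 3(61.79) = 185.4

264 kmol/h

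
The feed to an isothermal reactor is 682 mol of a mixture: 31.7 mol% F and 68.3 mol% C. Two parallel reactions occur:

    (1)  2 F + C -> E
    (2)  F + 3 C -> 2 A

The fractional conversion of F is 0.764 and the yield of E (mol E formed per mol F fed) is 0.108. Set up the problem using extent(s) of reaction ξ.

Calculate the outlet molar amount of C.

87 mol

Yield of E: 1ξ₁ / 216.2 = 0.108 → ξ₁ = 23.35 mol.
Conversion of F: 2ξ₁ + 1ξ₂ = 0.764 × 216.2 = 165.2 → ξ₂ = 118.5 mol.
Outlet amounts (n = n₀ + Σ ν·ξ):
  F: 216.2 − 2(23.35) − 1(118.5) = 51.02
  C: 465.8 − 1(23.35) − 3(118.5) = 87.03
  E: 0 + 1(23.35) = 23.35
  A: 0 + 2(118.5) = 236.9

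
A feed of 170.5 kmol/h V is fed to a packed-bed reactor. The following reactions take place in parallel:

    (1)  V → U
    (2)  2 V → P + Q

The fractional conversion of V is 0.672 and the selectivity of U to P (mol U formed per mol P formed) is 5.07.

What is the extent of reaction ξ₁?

Conversion of V: V consumed = 0.672 × 170.5 = 114.6 kmol/h = 1ξ₁ + 2ξ₂.
Selectivity: 1ξ₁ / (1ξ₂) = 5.07 → ξ₁ = 5.07 ξ₂.
Substitute: (1·5.07 + 2) ξ₂ = 114.6 → ξ₂ = 16.21 kmol/h, ξ₁ = 82.16 kmol/h.
Outlet amounts (n = n₀ + Σ ν·ξ):
  V: 170.5 − 1(82.16) − 2(16.21) = 55.92
  U: 0 + 1(82.16) = 82.16
  P: 0 + 1(16.21) = 16.21
  Q: 0 + 1(16.21) = 16.21

ξ₁ = 82.2 kmol/h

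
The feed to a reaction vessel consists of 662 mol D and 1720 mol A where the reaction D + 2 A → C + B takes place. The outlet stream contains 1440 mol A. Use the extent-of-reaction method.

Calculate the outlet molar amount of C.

140 mol

For A: n = n₀ − 2ξ → 1440 = 1720 − 2ξ, giving ξ = 140 mol.
Outlet amounts (n = n₀ + ν ξ):
  D: 662 − 1(140) = 522
  A: 1720 − 2(140) = 1440
  C: 0 + 1(140) = 140
  B: 0 + 1(140) = 140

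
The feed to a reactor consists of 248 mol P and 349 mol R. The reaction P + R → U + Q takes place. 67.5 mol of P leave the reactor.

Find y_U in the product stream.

0.302

For P: n = n₀ − 1ξ → 67.5 = 248 − 1ξ, giving ξ = 180.5 mol.
Outlet amounts (n = n₀ + ν ξ):
  P: 248 − 1(180.5) = 67.5
  R: 349 − 1(180.5) = 168.5
  U: 0 + 1(180.5) = 180.5
  Q: 0 + 1(180.5) = 180.5
Total out = 597 mol; y_U = 180.5 / 597 = 0.3023.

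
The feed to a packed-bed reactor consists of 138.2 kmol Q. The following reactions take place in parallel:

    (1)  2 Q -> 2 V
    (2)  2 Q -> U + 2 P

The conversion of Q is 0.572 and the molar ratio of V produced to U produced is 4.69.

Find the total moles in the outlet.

Conversion of Q: Q consumed = 0.572 × 138.2 = 79.05 kmol = 2ξ₁ + 2ξ₂.
Selectivity: 2ξ₁ / (1ξ₂) = 4.69 → ξ₁ = 2.345 ξ₂.
Substitute: (2·2.345 + 2) ξ₂ = 79.05 → ξ₂ = 11.82 kmol, ξ₁ = 27.71 kmol.
Outlet amounts (n = n₀ + Σ ν·ξ):
  Q: 138.2 − 2(27.71) − 2(11.82) = 59.15
  V: 0 + 2(27.71) = 55.42
  U: 0 + 1(11.82) = 11.82
  P: 0 + 2(11.82) = 23.63
Total out = 59.15 + 55.42 + 11.82 + 23.63 = 150 kmol.

150 kmol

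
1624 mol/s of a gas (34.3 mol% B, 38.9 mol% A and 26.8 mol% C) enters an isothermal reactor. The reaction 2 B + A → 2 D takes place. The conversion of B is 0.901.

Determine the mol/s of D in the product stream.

B reacted = 0.901 × 557 = 501.9 mol/s; ν_B = −2, so ξ = 501.9/2 = 250.9 mol/s.
Outlet amounts (n = n₀ + ν ξ):
  B: 557 − 2(250.9) = 55.15
  A: 631.7 − 1(250.9) = 380.8
  D: 0 + 2(250.9) = 501.9
  C: 435.2 (inert)

502 mol/s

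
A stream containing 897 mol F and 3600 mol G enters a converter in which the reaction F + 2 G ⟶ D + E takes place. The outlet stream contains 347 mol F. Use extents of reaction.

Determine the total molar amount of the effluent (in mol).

3950 mol

For F: n = n₀ − 1ξ → 347 = 897 − 1ξ, giving ξ = 550 mol.
Outlet amounts (n = n₀ + ν ξ):
  F: 897 − 1(550) = 347
  G: 3600 − 2(550) = 2500
  D: 0 + 1(550) = 550
  E: 0 + 1(550) = 550
Total out = 347 + 2500 + 550 + 550 = 3947 mol.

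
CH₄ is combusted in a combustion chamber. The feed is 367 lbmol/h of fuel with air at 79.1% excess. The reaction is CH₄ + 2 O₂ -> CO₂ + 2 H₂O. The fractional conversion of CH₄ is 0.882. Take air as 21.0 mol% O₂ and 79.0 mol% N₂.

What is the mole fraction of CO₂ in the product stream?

Stoichiometric O₂ = 2 × 367 = 734 lbmol/h; O₂ fed = 734 × 1.791 = 1315 lbmol/h.
N₂ fed = 1315 × 79/21 = 4945 lbmol/h.
Fuel reacted = 0.882 × 367 → ξ = 323.7 lbmol/h.
Outlet (n = n₀ + ν ξ):
  CH₄: 367 − 1(323.7) = 43.31
  O₂: 1315 − 2(323.7) = 667.2
  N₂: 4945 (inert)
  CO₂: 0 + 1(323.7) = 323.7
  H₂O: 0 + 2(323.7) = 647.4
Total out = 6627 lbmol/h; y_CO₂ = 323.7 / 6627 = 0.04884.

0.0488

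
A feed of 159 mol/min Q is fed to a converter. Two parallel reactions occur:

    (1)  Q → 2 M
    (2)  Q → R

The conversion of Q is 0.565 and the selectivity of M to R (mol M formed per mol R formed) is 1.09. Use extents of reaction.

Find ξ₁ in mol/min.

Conversion of Q: Q consumed = 0.565 × 159 = 89.83 mol/min = 1ξ₁ + 1ξ₂.
Selectivity: 2ξ₁ / (1ξ₂) = 1.09 → ξ₁ = 0.545 ξ₂.
Substitute: (1·0.545 + 1) ξ₂ = 89.83 → ξ₂ = 58.15 mol/min, ξ₁ = 31.69 mol/min.
Outlet amounts (n = n₀ + Σ ν·ξ):
  Q: 159 − 1(31.69) − 1(58.15) = 69.17
  M: 0 + 2(31.69) = 63.38
  R: 0 + 1(58.15) = 58.15

ξ₁ = 31.7 mol/min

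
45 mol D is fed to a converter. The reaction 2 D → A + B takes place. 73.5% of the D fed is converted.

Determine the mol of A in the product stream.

16.5 mol

D reacted = 0.735 × 45 = 33.08 mol; ν_D = −2, so ξ = 33.08/2 = 16.54 mol.
Outlet amounts (n = n₀ + ν ξ):
  D: 45 − 2(16.54) = 11.92
  A: 0 + 1(16.54) = 16.54
  B: 0 + 1(16.54) = 16.54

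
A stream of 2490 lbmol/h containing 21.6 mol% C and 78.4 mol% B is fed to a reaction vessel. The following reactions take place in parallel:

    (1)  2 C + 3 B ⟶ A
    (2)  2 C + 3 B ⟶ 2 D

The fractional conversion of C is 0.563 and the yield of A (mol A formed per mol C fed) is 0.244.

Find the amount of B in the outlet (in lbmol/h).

1500 lbmol/h

Yield of A: 1ξ₁ / 537.8 = 0.244 → ξ₁ = 131.2 lbmol/h.
Conversion of C: 2ξ₁ + 2ξ₂ = 0.563 × 537.8 = 302.8 → ξ₂ = 20.17 lbmol/h.
Outlet amounts (n = n₀ + Σ ν·ξ):
  C: 537.8 − 2(131.2) − 2(20.17) = 235
  B: 1952 − 3(131.2) − 3(20.17) = 1498
  A: 0 + 1(131.2) = 131.2
  D: 0 + 2(20.17) = 40.34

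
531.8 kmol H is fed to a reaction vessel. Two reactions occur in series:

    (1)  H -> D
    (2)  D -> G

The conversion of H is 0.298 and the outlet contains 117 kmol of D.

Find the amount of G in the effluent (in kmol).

41.5 kmol

Conversion of H: H consumed = 1ξ₁ = 0.298 × 531.8 → ξ₁ = 158.5 kmol.
D balance: n_D = 0 + 1ξ₁ − 1ξ₂ = 117 → ξ₂ = (1·158.5 − 117)/1 = 41.48 kmol.
Outlet amounts (n = n₀ + Σ ν·ξ):
  H: 531.8 − 1(158.5) = 373.3
  D: 0 + 1(158.5) − 1(41.48) = 117
  G: 0 + 1(41.48) = 41.48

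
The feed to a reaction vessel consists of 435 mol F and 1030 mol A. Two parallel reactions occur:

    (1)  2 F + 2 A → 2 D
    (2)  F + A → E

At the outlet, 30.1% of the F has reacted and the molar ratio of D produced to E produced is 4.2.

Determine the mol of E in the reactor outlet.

25.2 mol

Conversion of F: F consumed = 0.301 × 435 = 130.9 mol = 2ξ₁ + 1ξ₂.
Selectivity: 2ξ₁ / (1ξ₂) = 4.2 → ξ₁ = 2.1 ξ₂.
Substitute: (2·2.1 + 1) ξ₂ = 130.9 → ξ₂ = 25.18 mol, ξ₁ = 52.88 mol.
Outlet amounts (n = n₀ + Σ ν·ξ):
  F: 435 − 2(52.88) − 1(25.18) = 304.1
  A: 1030 − 2(52.88) − 1(25.18) = 899.1
  D: 0 + 2(52.88) = 105.8
  E: 0 + 1(25.18) = 25.18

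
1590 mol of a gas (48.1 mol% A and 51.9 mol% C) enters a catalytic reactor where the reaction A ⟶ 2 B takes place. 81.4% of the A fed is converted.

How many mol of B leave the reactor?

A reacted = 0.814 × 764.8 = 622.5 mol; ν_A = −1, so ξ = 622.5/1 = 622.5 mol.
Outlet amounts (n = n₀ + ν ξ):
  A: 764.8 − 1(622.5) = 142.3
  B: 0 + 2(622.5) = 1245
  C: 825.2 (inert)

1250 mol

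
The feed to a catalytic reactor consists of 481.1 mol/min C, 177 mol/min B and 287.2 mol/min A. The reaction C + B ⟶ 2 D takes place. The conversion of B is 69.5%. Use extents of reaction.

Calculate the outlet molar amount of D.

246 mol/min

B reacted = 0.695 × 177 = 123 mol/min; ν_B = −1, so ξ = 123/1 = 123 mol/min.
Outlet amounts (n = n₀ + ν ξ):
  C: 481.1 − 1(123) = 358.1
  B: 177 − 1(123) = 53.99
  D: 0 + 2(123) = 246
  A: 287.2 (inert)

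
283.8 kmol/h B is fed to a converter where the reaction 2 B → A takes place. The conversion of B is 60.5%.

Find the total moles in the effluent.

B reacted = 0.605 × 283.8 = 171.7 kmol/h; ν_B = −2, so ξ = 171.7/2 = 85.85 kmol/h.
Outlet amounts (n = n₀ + ν ξ):
  B: 283.8 − 2(85.85) = 112.1
  A: 0 + 1(85.85) = 85.85
Total out = 112.1 + 85.85 = 198 kmol/h.

198 kmol/h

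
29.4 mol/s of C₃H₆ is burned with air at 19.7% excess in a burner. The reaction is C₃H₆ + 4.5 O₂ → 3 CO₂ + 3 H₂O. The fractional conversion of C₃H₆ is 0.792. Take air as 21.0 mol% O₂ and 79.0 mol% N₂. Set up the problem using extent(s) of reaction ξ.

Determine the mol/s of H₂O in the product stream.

Stoichiometric O₂ = 4.5 × 29.4 = 132.3 mol/s; O₂ fed = 132.3 × 1.197 = 158.4 mol/s.
N₂ fed = 158.4 × 79/21 = 595.7 mol/s.
Fuel reacted = 0.792 × 29.4 → ξ = 23.28 mol/s.
Outlet (n = n₀ + ν ξ):
  C₃H₆: 29.4 − 1(23.28) = 6.115
  O₂: 158.4 − 4.5(23.28) = 53.58
  N₂: 595.7 (inert)
  CO₂: 0 + 3(23.28) = 69.85
  H₂O: 0 + 3(23.28) = 69.85

69.9 mol/s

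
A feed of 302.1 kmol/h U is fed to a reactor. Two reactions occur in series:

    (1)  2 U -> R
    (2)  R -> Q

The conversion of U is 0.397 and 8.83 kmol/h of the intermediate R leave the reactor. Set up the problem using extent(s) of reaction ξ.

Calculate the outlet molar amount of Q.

Conversion of U: U consumed = 2ξ₁ = 0.397 × 302.1 → ξ₁ = 59.97 kmol/h.
R balance: n_R = 0 + 1ξ₁ − 1ξ₂ = 8.83 → ξ₂ = (1·59.97 − 8.83)/1 = 51.14 kmol/h.
Outlet amounts (n = n₀ + Σ ν·ξ):
  U: 302.1 − 2(59.97) = 182.2
  R: 0 + 1(59.97) − 1(51.14) = 8.83
  Q: 0 + 1(51.14) = 51.14

51.1 kmol/h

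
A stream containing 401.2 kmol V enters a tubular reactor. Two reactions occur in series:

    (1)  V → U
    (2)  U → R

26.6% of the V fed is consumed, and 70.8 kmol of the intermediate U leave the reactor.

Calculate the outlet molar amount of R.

35.9 kmol

Conversion of V: V consumed = 1ξ₁ = 0.266 × 401.2 → ξ₁ = 106.7 kmol.
U balance: n_U = 0 + 1ξ₁ − 1ξ₂ = 70.8 → ξ₂ = (1·106.7 − 70.8)/1 = 35.92 kmol.
Outlet amounts (n = n₀ + Σ ν·ξ):
  V: 401.2 − 1(106.7) = 294.5
  U: 0 + 1(106.7) − 1(35.92) = 70.8
  R: 0 + 1(35.92) = 35.92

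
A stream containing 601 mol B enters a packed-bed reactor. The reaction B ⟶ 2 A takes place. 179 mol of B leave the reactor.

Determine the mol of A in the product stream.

844 mol

For B: n = n₀ − 1ξ → 179 = 601 − 1ξ, giving ξ = 422 mol.
Outlet amounts (n = n₀ + ν ξ):
  B: 601 − 1(422) = 179
  A: 0 + 2(422) = 844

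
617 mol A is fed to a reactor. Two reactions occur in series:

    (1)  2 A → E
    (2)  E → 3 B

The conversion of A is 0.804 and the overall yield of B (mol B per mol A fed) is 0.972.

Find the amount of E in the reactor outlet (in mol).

Conversion of A: A consumed = 2ξ₁ = 0.804 × 617 → ξ₁ = 248 mol.
Yield of B: 3ξ₂ / 617 = 0.972 → ξ₂ = 199.9 mol.
Outlet amounts (n = n₀ + Σ ν·ξ):
  A: 617 − 2(248) = 120.9
  E: 0 + 1(248) − 1(199.9) = 48.13
  B: 0 + 3(199.9) = 599.7

48.1 mol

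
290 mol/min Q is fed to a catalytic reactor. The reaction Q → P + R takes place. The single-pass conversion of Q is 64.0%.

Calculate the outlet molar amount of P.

186 mol/min

Q reacted = 0.64 × 290 = 185.6 mol/min; ν_Q = −1, so ξ = 185.6/1 = 185.6 mol/min.
Outlet amounts (n = n₀ + ν ξ):
  Q: 290 − 1(185.6) = 104.4
  P: 0 + 1(185.6) = 185.6
  R: 0 + 1(185.6) = 185.6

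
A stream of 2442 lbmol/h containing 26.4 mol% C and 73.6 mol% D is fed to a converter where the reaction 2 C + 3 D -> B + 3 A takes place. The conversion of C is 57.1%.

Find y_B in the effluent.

C reacted = 0.571 × 644.7 = 368.1 lbmol/h; ν_C = −2, so ξ = 368.1/2 = 184.1 lbmol/h.
Outlet amounts (n = n₀ + ν ξ):
  C: 644.7 − 2(184.1) = 276.6
  D: 1797 − 3(184.1) = 1245
  B: 0 + 1(184.1) = 184.1
  A: 0 + 3(184.1) = 552.2
Total out = 2258 lbmol/h; y_B = 184.1 / 2258 = 0.08152.

0.0815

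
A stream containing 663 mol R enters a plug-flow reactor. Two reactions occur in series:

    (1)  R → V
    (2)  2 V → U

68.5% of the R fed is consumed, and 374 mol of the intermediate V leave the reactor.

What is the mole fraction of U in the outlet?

Conversion of R: R consumed = 1ξ₁ = 0.685 × 663 → ξ₁ = 454.2 mol.
V balance: n_V = 0 + 1ξ₁ − 2ξ₂ = 374 → ξ₂ = (1·454.2 − 374)/2 = 40.08 mol.
Outlet amounts (n = n₀ + Σ ν·ξ):
  R: 663 − 1(454.2) = 208.8
  V: 0 + 1(454.2) − 2(40.08) = 374
  U: 0 + 1(40.08) = 40.08
Total out = 622.9 mol; y_U = 40.08 / 622.9 = 0.06434.

0.0643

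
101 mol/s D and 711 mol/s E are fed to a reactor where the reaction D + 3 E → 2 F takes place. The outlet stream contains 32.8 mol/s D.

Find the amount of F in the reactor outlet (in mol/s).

136 mol/s

For D: n = n₀ − 1ξ → 32.8 = 101 − 1ξ, giving ξ = 68.2 mol/s.
Outlet amounts (n = n₀ + ν ξ):
  D: 101 − 1(68.2) = 32.8
  E: 711 − 3(68.2) = 506.4
  F: 0 + 2(68.2) = 136.4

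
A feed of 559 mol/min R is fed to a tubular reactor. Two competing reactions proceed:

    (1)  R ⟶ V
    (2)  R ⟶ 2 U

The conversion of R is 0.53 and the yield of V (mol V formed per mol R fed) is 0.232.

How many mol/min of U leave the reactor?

Yield of V: 1ξ₁ / 559 = 0.232 → ξ₁ = 129.7 mol/min.
Conversion of R: 1ξ₁ + 1ξ₂ = 0.53 × 559 = 296.3 → ξ₂ = 166.6 mol/min.
Outlet amounts (n = n₀ + Σ ν·ξ):
  R: 559 − 1(129.7) − 1(166.6) = 262.7
  V: 0 + 1(129.7) = 129.7
  U: 0 + 2(166.6) = 333.2

333 mol/min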